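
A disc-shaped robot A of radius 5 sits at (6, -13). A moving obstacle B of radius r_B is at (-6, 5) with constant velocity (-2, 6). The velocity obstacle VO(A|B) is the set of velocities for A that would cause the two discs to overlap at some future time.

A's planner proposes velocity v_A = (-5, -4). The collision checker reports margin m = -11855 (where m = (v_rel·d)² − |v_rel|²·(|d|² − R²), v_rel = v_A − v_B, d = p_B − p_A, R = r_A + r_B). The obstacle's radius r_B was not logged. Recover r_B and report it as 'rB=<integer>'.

m = -11855
d = (-12, 18);  v_rel = (-3, -10),  |v_rel|² = 109
v_rel×d = (-3)·(18) − (-10)·(-12) = -174
since m = R²·109 − (-174)²:  R² = (30276 + -11855) / 109 = 169
R = √169 = 13  ⇒  r_B = 13 − 5 = 8

rB=8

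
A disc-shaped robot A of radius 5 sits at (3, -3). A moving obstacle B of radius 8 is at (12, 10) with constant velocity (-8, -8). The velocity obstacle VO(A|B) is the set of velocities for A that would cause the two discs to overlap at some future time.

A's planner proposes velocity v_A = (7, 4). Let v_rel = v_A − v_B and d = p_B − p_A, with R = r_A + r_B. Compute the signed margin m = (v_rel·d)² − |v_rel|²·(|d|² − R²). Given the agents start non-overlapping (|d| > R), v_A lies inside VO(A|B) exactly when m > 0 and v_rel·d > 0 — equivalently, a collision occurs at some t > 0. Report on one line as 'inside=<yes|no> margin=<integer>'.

d = (9, 13),  |d|² = 250;  R = 5+8 = 13,  c = 250−13² = 81
v_rel = (15, 12),  |v_rel|² = 369;  v_rel·d = (15)·(9) + (12)·(13) = 291
369·t² − 582·t + 81 = 0  ⇒  m = 291² − 369·81 = 54792
m = 54792 > 0,  v_rel·d = 291 > 0  ⇒  inside

inside=yes margin=54792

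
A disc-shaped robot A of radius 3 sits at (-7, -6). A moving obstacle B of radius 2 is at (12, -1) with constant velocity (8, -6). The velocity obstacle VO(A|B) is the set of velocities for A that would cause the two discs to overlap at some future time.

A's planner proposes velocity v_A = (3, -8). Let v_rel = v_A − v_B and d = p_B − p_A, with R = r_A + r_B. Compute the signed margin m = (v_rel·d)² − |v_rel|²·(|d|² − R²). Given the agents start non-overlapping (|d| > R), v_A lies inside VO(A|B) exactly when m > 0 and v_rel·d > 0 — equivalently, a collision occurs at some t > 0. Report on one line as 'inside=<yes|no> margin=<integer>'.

d = (19, 5),  |d|² = 386;  R = 3+2 = 5,  c = 386−5² = 361
v_rel = (-5, -2),  |v_rel|² = 29;  v_rel·d = (-5)·(19) + (-2)·(5) = -105
29·t² + 210·t + 361 = 0  ⇒  m = (-105)² − 29·361 = 556
m = 556 > 0,  v_rel·d = -105 < 0  ⇒  outside

inside=no margin=556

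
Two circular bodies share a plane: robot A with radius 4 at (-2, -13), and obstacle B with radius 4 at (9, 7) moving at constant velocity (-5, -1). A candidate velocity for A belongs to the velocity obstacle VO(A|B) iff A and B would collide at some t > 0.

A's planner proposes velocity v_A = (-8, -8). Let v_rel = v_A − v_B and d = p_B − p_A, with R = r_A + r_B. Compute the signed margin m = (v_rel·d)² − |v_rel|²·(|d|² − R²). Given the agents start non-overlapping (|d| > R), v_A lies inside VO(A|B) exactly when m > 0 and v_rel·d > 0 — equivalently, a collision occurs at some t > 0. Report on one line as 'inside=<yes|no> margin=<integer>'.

d = (11, 20),  |d|² = 521;  R = 4+4 = 8,  c = 521−8² = 457
v_rel = (-3, -7),  |v_rel|² = 58;  v_rel·d = (-3)·(11) + (-7)·(20) = -173
58·t² + 346·t + 457 = 0  ⇒  m = (-173)² − 58·457 = 3423
m = 3423 > 0,  v_rel·d = -173 < 0  ⇒  outside

inside=no margin=3423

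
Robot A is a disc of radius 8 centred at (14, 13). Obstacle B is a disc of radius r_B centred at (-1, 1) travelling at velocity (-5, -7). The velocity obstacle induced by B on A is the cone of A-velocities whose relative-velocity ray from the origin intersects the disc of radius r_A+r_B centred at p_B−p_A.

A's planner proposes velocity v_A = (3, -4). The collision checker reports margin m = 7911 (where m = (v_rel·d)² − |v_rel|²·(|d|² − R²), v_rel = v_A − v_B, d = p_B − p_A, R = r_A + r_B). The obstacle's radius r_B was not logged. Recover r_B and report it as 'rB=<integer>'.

m = 7911
d = (-15, -12);  v_rel = (8, 3),  |v_rel|² = 73
v_rel×d = (8)·(-12) − (3)·(-15) = -51
since m = R²·73 − (-51)²:  R² = (2601 + 7911) / 73 = 144
R = √144 = 12  ⇒  r_B = 12 − 8 = 4

rB=4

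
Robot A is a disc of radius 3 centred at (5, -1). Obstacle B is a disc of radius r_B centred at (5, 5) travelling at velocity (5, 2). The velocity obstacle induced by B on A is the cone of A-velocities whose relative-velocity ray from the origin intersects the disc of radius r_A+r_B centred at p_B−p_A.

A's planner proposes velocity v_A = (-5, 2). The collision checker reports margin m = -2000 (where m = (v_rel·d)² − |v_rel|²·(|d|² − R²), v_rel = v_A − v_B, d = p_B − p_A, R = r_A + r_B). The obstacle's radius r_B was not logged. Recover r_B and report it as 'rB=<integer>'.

m = -2000
d = (0, 6);  v_rel = (-10, 0),  |v_rel|² = 100
v_rel×d = (-10)·(6) − (0)·(0) = -60
since m = R²·100 − (-60)²:  R² = (3600 + -2000) / 100 = 16
R = √16 = 4  ⇒  r_B = 4 − 3 = 1

rB=1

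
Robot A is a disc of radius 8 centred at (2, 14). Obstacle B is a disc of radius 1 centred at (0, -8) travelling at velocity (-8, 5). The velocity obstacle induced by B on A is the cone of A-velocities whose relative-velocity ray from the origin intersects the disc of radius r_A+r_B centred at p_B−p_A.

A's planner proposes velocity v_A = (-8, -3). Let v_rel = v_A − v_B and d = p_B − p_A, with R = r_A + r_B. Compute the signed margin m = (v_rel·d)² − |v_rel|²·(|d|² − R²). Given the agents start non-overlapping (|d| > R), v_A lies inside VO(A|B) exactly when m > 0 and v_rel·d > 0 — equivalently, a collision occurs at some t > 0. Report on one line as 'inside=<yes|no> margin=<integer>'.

d = (-2, -22),  |d|² = 488;  R = 8+1 = 9,  c = 488−9² = 407
v_rel = (0, -8),  |v_rel|² = 64;  v_rel·d = (0)·(-2) + (-8)·(-22) = 176
64·t² − 352·t + 407 = 0  ⇒  m = 176² − 64·407 = 4928
m = 4928 > 0,  v_rel·d = 176 > 0  ⇒  inside

inside=yes margin=4928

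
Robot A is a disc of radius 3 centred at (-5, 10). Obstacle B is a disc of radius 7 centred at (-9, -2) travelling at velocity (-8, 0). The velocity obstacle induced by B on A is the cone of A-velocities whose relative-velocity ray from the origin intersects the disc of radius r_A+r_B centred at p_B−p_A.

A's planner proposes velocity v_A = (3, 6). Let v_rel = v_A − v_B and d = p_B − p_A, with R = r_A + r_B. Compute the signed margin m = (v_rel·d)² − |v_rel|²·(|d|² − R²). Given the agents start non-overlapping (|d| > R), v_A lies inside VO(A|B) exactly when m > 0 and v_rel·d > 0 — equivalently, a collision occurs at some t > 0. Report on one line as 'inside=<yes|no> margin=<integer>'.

d = (-4, -12),  |d|² = 160;  R = 3+7 = 10,  c = 160−10² = 60
v_rel = (11, 6),  |v_rel|² = 157;  v_rel·d = (11)·(-4) + (6)·(-12) = -116
157·t² + 232·t + 60 = 0  ⇒  m = (-116)² − 157·60 = 4036
m = 4036 > 0,  v_rel·d = -116 < 0  ⇒  outside

inside=no margin=4036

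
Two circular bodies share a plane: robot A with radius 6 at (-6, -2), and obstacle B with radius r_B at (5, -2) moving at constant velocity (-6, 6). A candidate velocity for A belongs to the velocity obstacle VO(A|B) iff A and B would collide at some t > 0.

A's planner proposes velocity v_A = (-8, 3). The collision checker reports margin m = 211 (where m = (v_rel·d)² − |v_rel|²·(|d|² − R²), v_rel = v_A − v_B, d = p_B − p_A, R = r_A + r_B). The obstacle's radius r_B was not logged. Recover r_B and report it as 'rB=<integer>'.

m = 211
d = (11, 0);  v_rel = (-2, -3),  |v_rel|² = 13
v_rel×d = (-2)·(0) − (-3)·(11) = 33
since m = R²·13 − 33²:  R² = (1089 + 211) / 13 = 100
R = √100 = 10  ⇒  r_B = 10 − 6 = 4

rB=4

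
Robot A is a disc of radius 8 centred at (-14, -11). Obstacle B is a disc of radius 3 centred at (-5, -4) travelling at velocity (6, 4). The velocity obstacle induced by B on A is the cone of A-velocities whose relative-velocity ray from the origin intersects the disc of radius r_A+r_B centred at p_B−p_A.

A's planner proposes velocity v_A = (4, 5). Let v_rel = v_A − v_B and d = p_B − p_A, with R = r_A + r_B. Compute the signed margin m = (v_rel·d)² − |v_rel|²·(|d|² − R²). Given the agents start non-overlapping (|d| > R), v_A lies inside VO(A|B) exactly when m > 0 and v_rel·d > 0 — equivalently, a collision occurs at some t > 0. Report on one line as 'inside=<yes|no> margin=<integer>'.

d = (9, 7),  |d|² = 130;  R = 8+3 = 11,  c = 130−11² = 9
v_rel = (-2, 1),  |v_rel|² = 5;  v_rel·d = (-2)·(9) + (1)·(7) = -11
5·t² + 22·t + 9 = 0  ⇒  m = (-11)² − 5·9 = 76
m = 76 > 0,  v_rel·d = -11 < 0  ⇒  outside

inside=no margin=76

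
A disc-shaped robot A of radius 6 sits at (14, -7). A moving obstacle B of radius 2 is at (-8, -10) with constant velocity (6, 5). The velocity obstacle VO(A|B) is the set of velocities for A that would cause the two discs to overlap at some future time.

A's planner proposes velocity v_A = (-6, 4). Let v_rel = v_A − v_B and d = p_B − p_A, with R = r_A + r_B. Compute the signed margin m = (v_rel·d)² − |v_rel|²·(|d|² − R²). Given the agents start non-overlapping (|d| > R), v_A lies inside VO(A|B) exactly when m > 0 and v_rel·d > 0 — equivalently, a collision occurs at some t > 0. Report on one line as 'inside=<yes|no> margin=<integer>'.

d = (-22, -3),  |d|² = 493;  R = 6+2 = 8,  c = 493−8² = 429
v_rel = (-12, -1),  |v_rel|² = 145;  v_rel·d = (-12)·(-22) + (-1)·(-3) = 267
145·t² − 534·t + 429 = 0  ⇒  m = 267² − 145·429 = 9084
m = 9084 > 0,  v_rel·d = 267 > 0  ⇒  inside

inside=yes margin=9084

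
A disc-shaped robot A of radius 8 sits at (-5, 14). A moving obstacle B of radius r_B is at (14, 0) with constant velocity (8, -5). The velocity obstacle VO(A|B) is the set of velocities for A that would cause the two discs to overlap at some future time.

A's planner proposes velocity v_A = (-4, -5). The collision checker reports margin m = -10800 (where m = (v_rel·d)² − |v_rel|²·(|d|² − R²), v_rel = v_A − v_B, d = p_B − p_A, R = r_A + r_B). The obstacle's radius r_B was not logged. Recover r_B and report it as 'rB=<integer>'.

m = -10800
d = (19, -14);  v_rel = (-12, 0),  |v_rel|² = 144
v_rel×d = (-12)·(-14) − (0)·(19) = 168
since m = R²·144 − 168²:  R² = (28224 + -10800) / 144 = 121
R = √121 = 11  ⇒  r_B = 11 − 8 = 3

rB=3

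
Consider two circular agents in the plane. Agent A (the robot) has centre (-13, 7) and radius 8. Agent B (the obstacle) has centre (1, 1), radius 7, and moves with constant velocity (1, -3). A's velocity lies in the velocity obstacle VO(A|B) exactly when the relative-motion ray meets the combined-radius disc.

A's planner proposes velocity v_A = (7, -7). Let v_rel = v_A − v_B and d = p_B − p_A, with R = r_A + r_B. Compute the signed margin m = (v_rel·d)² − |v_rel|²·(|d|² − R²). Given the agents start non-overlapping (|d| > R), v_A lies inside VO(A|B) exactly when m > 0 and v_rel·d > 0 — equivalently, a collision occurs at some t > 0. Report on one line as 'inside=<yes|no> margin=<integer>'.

d = (14, -6),  |d|² = 232;  R = 8+7 = 15,  c = 232−15² = 7
v_rel = (6, -4),  |v_rel|² = 52;  v_rel·d = (6)·(14) + (-4)·(-6) = 108
52·t² − 216·t + 7 = 0  ⇒  m = 108² − 52·7 = 11300
m = 11300 > 0,  v_rel·d = 108 > 0  ⇒  inside

inside=yes margin=11300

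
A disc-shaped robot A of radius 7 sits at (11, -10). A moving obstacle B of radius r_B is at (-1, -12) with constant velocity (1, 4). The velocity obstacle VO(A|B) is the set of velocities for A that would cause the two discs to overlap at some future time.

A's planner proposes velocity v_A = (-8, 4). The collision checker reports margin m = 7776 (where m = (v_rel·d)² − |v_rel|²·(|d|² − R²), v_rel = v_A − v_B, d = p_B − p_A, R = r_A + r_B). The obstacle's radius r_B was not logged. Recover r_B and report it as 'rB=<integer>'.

m = 7776
d = (-12, -2);  v_rel = (-9, 0),  |v_rel|² = 81
v_rel×d = (-9)·(-2) − (0)·(-12) = 18
since m = R²·81 − 18²:  R² = (324 + 7776) / 81 = 100
R = √100 = 10  ⇒  r_B = 10 − 7 = 3

rB=3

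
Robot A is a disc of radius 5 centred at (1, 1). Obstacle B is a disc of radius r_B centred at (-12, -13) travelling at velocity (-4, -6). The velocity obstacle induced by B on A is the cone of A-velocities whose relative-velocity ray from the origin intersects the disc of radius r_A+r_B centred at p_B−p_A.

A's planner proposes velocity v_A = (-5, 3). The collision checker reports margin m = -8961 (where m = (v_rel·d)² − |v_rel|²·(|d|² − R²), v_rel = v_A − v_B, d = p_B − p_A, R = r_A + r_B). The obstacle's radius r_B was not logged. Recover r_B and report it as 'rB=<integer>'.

m = -8961
d = (-13, -14);  v_rel = (-1, 9),  |v_rel|² = 82
v_rel×d = (-1)·(-14) − (9)·(-13) = 131
since m = R²·82 − 131²:  R² = (17161 + -8961) / 82 = 100
R = √100 = 10  ⇒  r_B = 10 − 5 = 5

rB=5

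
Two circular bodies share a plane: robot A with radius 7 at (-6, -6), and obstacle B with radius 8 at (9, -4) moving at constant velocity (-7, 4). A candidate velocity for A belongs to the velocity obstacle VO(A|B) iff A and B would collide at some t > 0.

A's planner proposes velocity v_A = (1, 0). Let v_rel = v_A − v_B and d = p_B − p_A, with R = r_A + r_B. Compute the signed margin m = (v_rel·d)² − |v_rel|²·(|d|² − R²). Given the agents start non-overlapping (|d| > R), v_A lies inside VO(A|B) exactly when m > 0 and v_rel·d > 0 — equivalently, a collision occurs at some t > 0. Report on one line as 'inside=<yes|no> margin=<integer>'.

d = (15, 2),  |d|² = 229;  R = 7+8 = 15,  c = 229−15² = 4
v_rel = (8, -4),  |v_rel|² = 80;  v_rel·d = (8)·(15) + (-4)·(2) = 112
80·t² − 224·t + 4 = 0  ⇒  m = 112² − 80·4 = 12224
m = 12224 > 0,  v_rel·d = 112 > 0  ⇒  inside

inside=yes margin=12224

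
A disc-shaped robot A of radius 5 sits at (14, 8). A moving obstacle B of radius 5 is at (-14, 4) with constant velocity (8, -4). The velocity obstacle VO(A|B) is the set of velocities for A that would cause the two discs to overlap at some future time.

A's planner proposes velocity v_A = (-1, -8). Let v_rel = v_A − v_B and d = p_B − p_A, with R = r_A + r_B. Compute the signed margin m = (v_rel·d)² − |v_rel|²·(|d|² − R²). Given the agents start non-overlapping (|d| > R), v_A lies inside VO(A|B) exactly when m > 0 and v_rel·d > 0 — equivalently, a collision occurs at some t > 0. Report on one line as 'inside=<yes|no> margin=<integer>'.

d = (-28, -4),  |d|² = 800;  R = 5+5 = 10,  c = 800−10² = 700
v_rel = (-9, -4),  |v_rel|² = 97;  v_rel·d = (-9)·(-28) + (-4)·(-4) = 268
97·t² − 536·t + 700 = 0  ⇒  m = 268² − 97·700 = 3924
m = 3924 > 0,  v_rel·d = 268 > 0  ⇒  inside

inside=yes margin=3924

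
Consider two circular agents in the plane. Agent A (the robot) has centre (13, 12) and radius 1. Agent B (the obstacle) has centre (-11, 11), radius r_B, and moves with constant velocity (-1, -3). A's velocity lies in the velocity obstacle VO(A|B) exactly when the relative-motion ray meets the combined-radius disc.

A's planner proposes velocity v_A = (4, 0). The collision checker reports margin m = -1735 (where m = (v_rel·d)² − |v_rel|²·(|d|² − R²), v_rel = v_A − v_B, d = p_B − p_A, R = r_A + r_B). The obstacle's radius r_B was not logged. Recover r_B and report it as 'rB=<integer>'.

m = -1735
d = (-24, -1);  v_rel = (5, 3),  |v_rel|² = 34
v_rel×d = (5)·(-1) − (3)·(-24) = 67
since m = R²·34 − 67²:  R² = (4489 + -1735) / 34 = 81
R = √81 = 9  ⇒  r_B = 9 − 1 = 8

rB=8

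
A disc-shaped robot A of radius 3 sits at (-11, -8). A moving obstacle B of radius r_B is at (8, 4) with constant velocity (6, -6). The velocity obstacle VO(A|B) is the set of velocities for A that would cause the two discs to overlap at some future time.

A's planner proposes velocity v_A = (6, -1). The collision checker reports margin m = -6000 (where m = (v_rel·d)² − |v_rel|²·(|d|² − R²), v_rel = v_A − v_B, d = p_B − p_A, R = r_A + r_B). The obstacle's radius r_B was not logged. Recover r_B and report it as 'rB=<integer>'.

m = -6000
d = (19, 12);  v_rel = (0, 5),  |v_rel|² = 25
v_rel×d = (0)·(12) − (5)·(19) = -95
since m = R²·25 − (-95)²:  R² = (9025 + -6000) / 25 = 121
R = √121 = 11  ⇒  r_B = 11 − 3 = 8

rB=8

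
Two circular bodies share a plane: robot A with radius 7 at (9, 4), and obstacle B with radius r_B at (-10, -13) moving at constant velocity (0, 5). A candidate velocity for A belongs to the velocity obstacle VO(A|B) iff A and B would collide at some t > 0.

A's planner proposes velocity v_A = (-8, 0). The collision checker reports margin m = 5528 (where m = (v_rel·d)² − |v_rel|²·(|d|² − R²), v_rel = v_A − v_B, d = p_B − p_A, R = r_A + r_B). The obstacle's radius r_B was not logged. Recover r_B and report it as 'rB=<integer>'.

m = 5528
d = (-19, -17);  v_rel = (-8, -5),  |v_rel|² = 89
v_rel×d = (-8)·(-17) − (-5)·(-19) = 41
since m = R²·89 − 41²:  R² = (1681 + 5528) / 89 = 81
R = √81 = 9  ⇒  r_B = 9 − 7 = 2

rB=2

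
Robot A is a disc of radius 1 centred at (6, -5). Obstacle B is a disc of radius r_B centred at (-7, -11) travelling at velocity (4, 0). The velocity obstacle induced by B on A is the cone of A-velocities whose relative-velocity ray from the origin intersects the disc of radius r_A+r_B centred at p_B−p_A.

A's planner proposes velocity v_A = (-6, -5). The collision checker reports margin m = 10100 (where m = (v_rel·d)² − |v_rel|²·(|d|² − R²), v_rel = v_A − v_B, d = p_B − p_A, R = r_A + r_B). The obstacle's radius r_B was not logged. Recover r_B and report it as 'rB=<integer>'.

m = 10100
d = (-13, -6);  v_rel = (-10, -5),  |v_rel|² = 125
v_rel×d = (-10)·(-6) − (-5)·(-13) = -5
since m = R²·125 − (-5)²:  R² = (25 + 10100) / 125 = 81
R = √81 = 9  ⇒  r_B = 9 − 1 = 8

rB=8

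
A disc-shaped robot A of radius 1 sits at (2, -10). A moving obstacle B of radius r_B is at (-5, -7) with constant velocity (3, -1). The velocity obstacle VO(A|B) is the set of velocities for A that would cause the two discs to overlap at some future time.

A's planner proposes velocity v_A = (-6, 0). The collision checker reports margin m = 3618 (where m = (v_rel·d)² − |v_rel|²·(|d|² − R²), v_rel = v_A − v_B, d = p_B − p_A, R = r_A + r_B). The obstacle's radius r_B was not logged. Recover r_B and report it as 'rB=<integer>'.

m = 3618
d = (-7, 3);  v_rel = (-9, 1),  |v_rel|² = 82
v_rel×d = (-9)·(3) − (1)·(-7) = -20
since m = R²·82 − (-20)²:  R² = (400 + 3618) / 82 = 49
R = √49 = 7  ⇒  r_B = 7 − 1 = 6

rB=6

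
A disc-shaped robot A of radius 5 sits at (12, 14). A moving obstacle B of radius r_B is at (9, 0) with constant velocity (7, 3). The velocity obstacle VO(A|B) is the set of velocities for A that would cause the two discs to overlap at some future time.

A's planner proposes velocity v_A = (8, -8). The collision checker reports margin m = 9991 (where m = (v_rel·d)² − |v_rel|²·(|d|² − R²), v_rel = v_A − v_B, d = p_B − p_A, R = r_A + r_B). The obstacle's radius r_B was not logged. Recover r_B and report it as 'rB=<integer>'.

m = 9991
d = (-3, -14);  v_rel = (1, -11),  |v_rel|² = 122
v_rel×d = (1)·(-14) − (-11)·(-3) = -47
since m = R²·122 − (-47)²:  R² = (2209 + 9991) / 122 = 100
R = √100 = 10  ⇒  r_B = 10 − 5 = 5

rB=5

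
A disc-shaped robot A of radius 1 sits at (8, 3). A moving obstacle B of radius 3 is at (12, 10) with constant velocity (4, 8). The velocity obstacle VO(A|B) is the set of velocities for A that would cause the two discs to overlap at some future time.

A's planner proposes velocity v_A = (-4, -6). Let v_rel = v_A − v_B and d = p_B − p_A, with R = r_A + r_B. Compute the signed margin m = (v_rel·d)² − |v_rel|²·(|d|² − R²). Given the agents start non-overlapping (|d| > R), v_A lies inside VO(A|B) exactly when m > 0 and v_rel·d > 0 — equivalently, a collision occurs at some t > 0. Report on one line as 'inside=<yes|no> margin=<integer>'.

d = (4, 7),  |d|² = 65;  R = 1+3 = 4,  c = 65−4² = 49
v_rel = (-8, -14),  |v_rel|² = 260;  v_rel·d = (-8)·(4) + (-14)·(7) = -130
260·t² + 260·t + 49 = 0  ⇒  m = (-130)² − 260·49 = 4160
m = 4160 > 0,  v_rel·d = -130 < 0  ⇒  outside

inside=no margin=4160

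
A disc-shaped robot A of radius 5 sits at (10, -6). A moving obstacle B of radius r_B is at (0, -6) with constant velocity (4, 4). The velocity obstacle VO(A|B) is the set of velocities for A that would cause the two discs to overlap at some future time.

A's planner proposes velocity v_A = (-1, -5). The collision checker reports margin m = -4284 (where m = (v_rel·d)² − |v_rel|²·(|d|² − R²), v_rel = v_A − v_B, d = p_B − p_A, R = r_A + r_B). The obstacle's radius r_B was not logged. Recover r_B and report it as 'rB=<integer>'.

m = -4284
d = (-10, 0);  v_rel = (-5, -9),  |v_rel|² = 106
v_rel×d = (-5)·(0) − (-9)·(-10) = -90
since m = R²·106 − (-90)²:  R² = (8100 + -4284) / 106 = 36
R = √36 = 6  ⇒  r_B = 6 − 5 = 1

rB=1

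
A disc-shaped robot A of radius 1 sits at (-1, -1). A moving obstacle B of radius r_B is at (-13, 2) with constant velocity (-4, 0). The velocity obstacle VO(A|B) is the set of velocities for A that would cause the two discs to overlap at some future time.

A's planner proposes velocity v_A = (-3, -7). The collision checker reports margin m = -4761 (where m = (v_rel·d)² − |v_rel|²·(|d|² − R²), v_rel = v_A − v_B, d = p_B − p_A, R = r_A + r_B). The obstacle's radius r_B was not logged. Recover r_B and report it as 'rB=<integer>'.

m = -4761
d = (-12, 3);  v_rel = (1, -7),  |v_rel|² = 50
v_rel×d = (1)·(3) − (-7)·(-12) = -81
since m = R²·50 − (-81)²:  R² = (6561 + -4761) / 50 = 36
R = √36 = 6  ⇒  r_B = 6 − 1 = 5

rB=5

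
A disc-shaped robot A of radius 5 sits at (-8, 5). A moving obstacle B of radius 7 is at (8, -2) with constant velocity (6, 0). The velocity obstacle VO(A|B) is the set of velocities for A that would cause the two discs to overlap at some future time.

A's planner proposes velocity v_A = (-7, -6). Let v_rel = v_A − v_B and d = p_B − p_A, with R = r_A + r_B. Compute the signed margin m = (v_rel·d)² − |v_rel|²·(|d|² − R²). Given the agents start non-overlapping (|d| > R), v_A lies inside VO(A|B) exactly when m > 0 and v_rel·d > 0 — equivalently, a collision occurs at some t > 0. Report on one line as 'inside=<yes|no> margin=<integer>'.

d = (16, -7),  |d|² = 305;  R = 5+7 = 12,  c = 305−12² = 161
v_rel = (-13, -6),  |v_rel|² = 205;  v_rel·d = (-13)·(16) + (-6)·(-7) = -166
205·t² + 332·t + 161 = 0  ⇒  m = (-166)² − 205·161 = -5449
m = -5449 < 0,  v_rel·d = -166 < 0  ⇒  outside

inside=no margin=-5449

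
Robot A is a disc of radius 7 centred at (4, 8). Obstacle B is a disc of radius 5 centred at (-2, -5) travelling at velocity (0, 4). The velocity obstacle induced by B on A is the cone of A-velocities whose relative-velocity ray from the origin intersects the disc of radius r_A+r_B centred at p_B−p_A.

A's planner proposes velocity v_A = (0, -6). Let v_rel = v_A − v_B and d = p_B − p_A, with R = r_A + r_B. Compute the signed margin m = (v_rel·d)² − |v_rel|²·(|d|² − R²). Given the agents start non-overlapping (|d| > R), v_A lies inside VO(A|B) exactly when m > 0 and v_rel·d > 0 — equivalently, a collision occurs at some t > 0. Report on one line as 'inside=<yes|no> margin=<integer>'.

d = (-6, -13),  |d|² = 205;  R = 7+5 = 12,  c = 205−12² = 61
v_rel = (0, -10),  |v_rel|² = 100;  v_rel·d = (0)·(-6) + (-10)·(-13) = 130
100·t² − 260·t + 61 = 0  ⇒  m = 130² − 100·61 = 10800
m = 10800 > 0,  v_rel·d = 130 > 0  ⇒  inside

inside=yes margin=10800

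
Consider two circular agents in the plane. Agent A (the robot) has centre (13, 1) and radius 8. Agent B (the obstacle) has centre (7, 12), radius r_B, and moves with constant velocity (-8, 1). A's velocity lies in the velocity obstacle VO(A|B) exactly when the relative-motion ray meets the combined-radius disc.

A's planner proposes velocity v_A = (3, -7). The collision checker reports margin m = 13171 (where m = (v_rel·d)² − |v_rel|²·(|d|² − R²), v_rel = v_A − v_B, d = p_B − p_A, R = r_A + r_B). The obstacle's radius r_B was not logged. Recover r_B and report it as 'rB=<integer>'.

m = 13171
d = (-6, 11);  v_rel = (11, -8),  |v_rel|² = 185
v_rel×d = (11)·(11) − (-8)·(-6) = 73
since m = R²·185 − 73²:  R² = (5329 + 13171) / 185 = 100
R = √100 = 10  ⇒  r_B = 10 − 8 = 2

rB=2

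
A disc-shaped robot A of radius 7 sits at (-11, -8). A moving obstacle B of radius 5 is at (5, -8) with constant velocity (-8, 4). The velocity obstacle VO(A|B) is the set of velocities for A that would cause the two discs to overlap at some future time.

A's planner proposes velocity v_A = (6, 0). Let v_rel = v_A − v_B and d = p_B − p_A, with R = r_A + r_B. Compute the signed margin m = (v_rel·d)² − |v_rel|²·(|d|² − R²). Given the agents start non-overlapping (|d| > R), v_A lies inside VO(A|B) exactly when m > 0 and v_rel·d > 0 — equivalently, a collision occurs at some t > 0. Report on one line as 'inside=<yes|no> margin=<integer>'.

d = (16, 0),  |d|² = 256;  R = 7+5 = 12,  c = 256−12² = 112
v_rel = (14, -4),  |v_rel|² = 212;  v_rel·d = (14)·(16) + (-4)·(0) = 224
212·t² − 448·t + 112 = 0  ⇒  m = 224² − 212·112 = 26432
m = 26432 > 0,  v_rel·d = 224 > 0  ⇒  inside

inside=yes margin=26432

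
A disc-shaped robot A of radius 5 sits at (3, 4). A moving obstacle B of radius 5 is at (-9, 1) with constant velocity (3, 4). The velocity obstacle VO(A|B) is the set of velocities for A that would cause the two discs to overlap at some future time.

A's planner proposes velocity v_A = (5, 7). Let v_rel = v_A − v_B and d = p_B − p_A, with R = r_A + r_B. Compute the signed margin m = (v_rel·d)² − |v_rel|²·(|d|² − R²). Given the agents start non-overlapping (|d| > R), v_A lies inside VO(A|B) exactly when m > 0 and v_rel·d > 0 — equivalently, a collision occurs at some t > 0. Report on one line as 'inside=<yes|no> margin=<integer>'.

d = (-12, -3),  |d|² = 153;  R = 5+5 = 10,  c = 153−10² = 53
v_rel = (2, 3),  |v_rel|² = 13;  v_rel·d = (2)·(-12) + (3)·(-3) = -33
13·t² + 66·t + 53 = 0  ⇒  m = (-33)² − 13·53 = 400
m = 400 > 0,  v_rel·d = -33 < 0  ⇒  outside

inside=no margin=400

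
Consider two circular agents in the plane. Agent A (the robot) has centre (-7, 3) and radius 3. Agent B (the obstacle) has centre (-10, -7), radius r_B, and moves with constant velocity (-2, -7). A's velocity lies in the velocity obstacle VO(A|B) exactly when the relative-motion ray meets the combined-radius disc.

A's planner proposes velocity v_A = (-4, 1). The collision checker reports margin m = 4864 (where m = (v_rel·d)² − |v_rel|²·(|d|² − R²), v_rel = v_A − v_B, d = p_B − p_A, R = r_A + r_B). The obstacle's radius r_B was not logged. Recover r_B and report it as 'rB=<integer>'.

m = 4864
d = (-3, -10);  v_rel = (-2, 8),  |v_rel|² = 68
v_rel×d = (-2)·(-10) − (8)·(-3) = 44
since m = R²·68 − 44²:  R² = (1936 + 4864) / 68 = 100
R = √100 = 10  ⇒  r_B = 10 − 3 = 7

rB=7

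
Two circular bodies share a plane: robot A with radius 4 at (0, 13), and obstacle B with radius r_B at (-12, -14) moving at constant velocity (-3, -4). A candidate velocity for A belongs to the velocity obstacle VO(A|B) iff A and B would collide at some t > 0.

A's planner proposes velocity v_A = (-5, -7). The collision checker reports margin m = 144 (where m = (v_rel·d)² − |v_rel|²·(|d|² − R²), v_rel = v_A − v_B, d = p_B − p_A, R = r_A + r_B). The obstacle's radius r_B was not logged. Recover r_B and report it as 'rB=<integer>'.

m = 144
d = (-12, -27);  v_rel = (-2, -3),  |v_rel|² = 13
v_rel×d = (-2)·(-27) − (-3)·(-12) = 18
since m = R²·13 − 18²:  R² = (324 + 144) / 13 = 36
R = √36 = 6  ⇒  r_B = 6 − 4 = 2

rB=2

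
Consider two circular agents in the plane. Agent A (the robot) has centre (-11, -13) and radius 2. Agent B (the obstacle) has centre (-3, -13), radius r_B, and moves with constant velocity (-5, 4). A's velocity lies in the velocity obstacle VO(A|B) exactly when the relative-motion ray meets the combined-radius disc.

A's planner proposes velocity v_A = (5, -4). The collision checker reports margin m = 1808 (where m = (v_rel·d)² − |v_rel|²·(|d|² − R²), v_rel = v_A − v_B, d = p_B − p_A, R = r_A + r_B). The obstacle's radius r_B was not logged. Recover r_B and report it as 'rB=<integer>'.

m = 1808
d = (8, 0);  v_rel = (10, -8),  |v_rel|² = 164
v_rel×d = (10)·(0) − (-8)·(8) = 64
since m = R²·164 − 64²:  R² = (4096 + 1808) / 164 = 36
R = √36 = 6  ⇒  r_B = 6 − 2 = 4

rB=4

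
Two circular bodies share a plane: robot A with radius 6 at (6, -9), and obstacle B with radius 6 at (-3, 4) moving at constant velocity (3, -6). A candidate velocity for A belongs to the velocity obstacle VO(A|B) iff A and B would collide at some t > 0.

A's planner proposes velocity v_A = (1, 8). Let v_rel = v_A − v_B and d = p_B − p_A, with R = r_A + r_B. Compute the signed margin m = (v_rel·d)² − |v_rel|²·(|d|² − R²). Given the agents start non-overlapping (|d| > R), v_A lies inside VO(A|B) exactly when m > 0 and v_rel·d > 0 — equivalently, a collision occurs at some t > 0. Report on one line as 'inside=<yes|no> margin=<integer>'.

d = (-9, 13),  |d|² = 250;  R = 6+6 = 12,  c = 250−12² = 106
v_rel = (-2, 14),  |v_rel|² = 200;  v_rel·d = (-2)·(-9) + (14)·(13) = 200
200·t² − 400·t + 106 = 0  ⇒  m = 200² − 200·106 = 18800
m = 18800 > 0,  v_rel·d = 200 > 0  ⇒  inside

inside=yes margin=18800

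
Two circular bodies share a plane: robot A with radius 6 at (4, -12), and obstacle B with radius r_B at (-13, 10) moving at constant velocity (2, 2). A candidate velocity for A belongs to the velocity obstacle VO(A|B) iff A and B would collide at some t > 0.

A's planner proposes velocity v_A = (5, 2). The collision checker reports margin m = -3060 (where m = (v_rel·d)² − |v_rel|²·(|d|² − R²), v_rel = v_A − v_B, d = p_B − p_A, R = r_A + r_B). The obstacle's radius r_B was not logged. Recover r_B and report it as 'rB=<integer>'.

m = -3060
d = (-17, 22);  v_rel = (3, 0),  |v_rel|² = 9
v_rel×d = (3)·(22) − (0)·(-17) = 66
since m = R²·9 − 66²:  R² = (4356 + -3060) / 9 = 144
R = √144 = 12  ⇒  r_B = 12 − 6 = 6

rB=6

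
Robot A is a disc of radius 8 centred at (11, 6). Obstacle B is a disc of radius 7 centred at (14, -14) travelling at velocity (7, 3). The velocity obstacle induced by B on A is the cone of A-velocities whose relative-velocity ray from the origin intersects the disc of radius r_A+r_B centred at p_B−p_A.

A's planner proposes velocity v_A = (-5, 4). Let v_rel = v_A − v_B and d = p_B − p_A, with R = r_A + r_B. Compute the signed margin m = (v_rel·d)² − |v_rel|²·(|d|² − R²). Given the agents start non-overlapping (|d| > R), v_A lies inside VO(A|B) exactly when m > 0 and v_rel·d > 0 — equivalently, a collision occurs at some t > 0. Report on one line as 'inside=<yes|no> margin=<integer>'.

d = (3, -20),  |d|² = 409;  R = 8+7 = 15,  c = 409−15² = 184
v_rel = (-12, 1),  |v_rel|² = 145;  v_rel·d = (-12)·(3) + (1)·(-20) = -56
145·t² + 112·t + 184 = 0  ⇒  m = (-56)² − 145·184 = -23544
m = -23544 < 0,  v_rel·d = -56 < 0  ⇒  outside

inside=no margin=-23544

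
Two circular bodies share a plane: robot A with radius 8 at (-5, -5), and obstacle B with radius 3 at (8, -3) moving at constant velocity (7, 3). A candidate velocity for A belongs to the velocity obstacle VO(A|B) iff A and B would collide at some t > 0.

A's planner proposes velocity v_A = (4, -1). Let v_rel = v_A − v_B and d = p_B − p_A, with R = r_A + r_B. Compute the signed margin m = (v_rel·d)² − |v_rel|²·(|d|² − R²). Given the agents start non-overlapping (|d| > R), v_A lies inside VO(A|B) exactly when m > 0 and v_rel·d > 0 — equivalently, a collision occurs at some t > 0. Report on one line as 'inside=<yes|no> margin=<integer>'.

d = (13, 2),  |d|² = 173;  R = 8+3 = 11,  c = 173−11² = 52
v_rel = (-3, -4),  |v_rel|² = 25;  v_rel·d = (-3)·(13) + (-4)·(2) = -47
25·t² + 94·t + 52 = 0  ⇒  m = (-47)² − 25·52 = 909
m = 909 > 0,  v_rel·d = -47 < 0  ⇒  outside

inside=no margin=909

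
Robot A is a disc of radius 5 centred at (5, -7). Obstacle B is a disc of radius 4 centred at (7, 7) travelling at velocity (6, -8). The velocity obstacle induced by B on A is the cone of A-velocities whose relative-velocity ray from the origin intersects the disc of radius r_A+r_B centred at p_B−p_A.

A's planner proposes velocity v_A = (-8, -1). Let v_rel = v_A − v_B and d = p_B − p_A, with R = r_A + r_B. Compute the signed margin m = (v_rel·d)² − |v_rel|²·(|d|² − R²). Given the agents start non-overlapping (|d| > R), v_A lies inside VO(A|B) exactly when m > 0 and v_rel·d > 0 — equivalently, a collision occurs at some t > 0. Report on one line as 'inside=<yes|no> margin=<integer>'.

d = (2, 14),  |d|² = 200;  R = 5+4 = 9,  c = 200−9² = 119
v_rel = (-14, 7),  |v_rel|² = 245;  v_rel·d = (-14)·(2) + (7)·(14) = 70
245·t² − 140·t + 119 = 0  ⇒  m = 70² − 245·119 = -24255
m = -24255 < 0,  v_rel·d = 70 > 0  ⇒  outside

inside=no margin=-24255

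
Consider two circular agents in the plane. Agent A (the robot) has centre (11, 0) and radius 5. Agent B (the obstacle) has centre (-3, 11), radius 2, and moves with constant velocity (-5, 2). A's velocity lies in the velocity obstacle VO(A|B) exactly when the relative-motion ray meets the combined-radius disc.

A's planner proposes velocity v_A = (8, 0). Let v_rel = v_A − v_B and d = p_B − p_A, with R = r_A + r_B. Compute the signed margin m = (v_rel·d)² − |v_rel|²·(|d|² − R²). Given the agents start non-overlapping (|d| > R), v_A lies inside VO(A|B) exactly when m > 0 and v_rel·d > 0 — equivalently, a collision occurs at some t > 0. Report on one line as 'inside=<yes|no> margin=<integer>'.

d = (-14, 11),  |d|² = 317;  R = 5+2 = 7,  c = 317−7² = 268
v_rel = (13, -2),  |v_rel|² = 173;  v_rel·d = (13)·(-14) + (-2)·(11) = -204
173·t² + 408·t + 268 = 0  ⇒  m = (-204)² − 173·268 = -4748
m = -4748 < 0,  v_rel·d = -204 < 0  ⇒  outside

inside=no margin=-4748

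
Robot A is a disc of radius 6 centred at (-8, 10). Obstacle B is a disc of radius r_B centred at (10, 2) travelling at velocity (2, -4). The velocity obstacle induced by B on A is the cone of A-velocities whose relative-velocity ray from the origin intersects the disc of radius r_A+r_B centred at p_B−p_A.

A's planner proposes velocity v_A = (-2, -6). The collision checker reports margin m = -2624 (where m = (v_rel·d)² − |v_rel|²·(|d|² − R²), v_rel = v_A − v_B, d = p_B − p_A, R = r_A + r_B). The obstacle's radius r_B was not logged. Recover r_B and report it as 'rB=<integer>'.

m = -2624
d = (18, -8);  v_rel = (-4, -2),  |v_rel|² = 20
v_rel×d = (-4)·(-8) − (-2)·(18) = 68
since m = R²·20 − 68²:  R² = (4624 + -2624) / 20 = 100
R = √100 = 10  ⇒  r_B = 10 − 6 = 4

rB=4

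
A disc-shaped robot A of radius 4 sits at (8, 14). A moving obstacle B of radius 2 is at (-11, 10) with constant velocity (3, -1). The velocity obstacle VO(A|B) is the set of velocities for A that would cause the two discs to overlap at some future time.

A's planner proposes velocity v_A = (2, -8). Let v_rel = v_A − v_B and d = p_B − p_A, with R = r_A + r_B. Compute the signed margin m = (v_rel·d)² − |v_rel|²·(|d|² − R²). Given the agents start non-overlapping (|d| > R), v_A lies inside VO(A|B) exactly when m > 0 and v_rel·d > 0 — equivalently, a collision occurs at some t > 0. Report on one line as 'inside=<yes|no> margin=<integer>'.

d = (-19, -4),  |d|² = 377;  R = 4+2 = 6,  c = 377−6² = 341
v_rel = (-1, -7),  |v_rel|² = 50;  v_rel·d = (-1)·(-19) + (-7)·(-4) = 47
50·t² − 94·t + 341 = 0  ⇒  m = 47² − 50·341 = -14841
m = -14841 < 0,  v_rel·d = 47 > 0  ⇒  outside

inside=no margin=-14841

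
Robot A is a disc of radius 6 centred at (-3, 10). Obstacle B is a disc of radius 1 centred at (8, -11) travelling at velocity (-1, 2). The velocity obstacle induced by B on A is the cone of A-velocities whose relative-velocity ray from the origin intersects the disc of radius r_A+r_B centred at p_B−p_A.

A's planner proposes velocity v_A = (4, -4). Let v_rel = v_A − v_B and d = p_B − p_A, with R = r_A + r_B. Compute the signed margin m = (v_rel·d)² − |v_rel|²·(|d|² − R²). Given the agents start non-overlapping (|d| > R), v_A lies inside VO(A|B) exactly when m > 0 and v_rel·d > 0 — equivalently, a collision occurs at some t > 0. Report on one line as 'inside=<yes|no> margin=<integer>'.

d = (11, -21),  |d|² = 562;  R = 6+1 = 7,  c = 562−7² = 513
v_rel = (5, -6),  |v_rel|² = 61;  v_rel·d = (5)·(11) + (-6)·(-21) = 181
61·t² − 362·t + 513 = 0  ⇒  m = 181² − 61·513 = 1468
m = 1468 > 0,  v_rel·d = 181 > 0  ⇒  inside

inside=yes margin=1468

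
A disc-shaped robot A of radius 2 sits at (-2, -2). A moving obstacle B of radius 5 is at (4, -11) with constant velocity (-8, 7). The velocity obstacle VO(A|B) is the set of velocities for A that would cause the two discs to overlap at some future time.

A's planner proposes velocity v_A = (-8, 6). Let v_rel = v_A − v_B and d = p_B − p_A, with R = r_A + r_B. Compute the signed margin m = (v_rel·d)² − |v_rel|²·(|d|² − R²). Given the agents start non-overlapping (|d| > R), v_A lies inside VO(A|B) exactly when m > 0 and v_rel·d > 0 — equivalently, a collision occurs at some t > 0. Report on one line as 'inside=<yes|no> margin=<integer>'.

d = (6, -9),  |d|² = 117;  R = 2+5 = 7,  c = 117−7² = 68
v_rel = (0, -1),  |v_rel|² = 1;  v_rel·d = (0)·(6) + (-1)·(-9) = 9
1·t² − 18·t + 68 = 0  ⇒  m = 9² − 1·68 = 13
m = 13 > 0,  v_rel·d = 9 > 0  ⇒  inside

inside=yes margin=13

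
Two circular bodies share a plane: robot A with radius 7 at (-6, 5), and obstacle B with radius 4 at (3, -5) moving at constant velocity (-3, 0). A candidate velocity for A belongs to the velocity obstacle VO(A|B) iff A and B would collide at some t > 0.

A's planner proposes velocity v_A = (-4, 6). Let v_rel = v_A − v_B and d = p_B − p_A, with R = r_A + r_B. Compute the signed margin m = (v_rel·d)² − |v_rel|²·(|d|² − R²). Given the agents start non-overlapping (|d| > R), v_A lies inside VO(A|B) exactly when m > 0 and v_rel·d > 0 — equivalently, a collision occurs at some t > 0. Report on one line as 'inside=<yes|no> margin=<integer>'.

d = (9, -10),  |d|² = 181;  R = 7+4 = 11,  c = 181−11² = 60
v_rel = (-1, 6),  |v_rel|² = 37;  v_rel·d = (-1)·(9) + (6)·(-10) = -69
37·t² + 138·t + 60 = 0  ⇒  m = (-69)² − 37·60 = 2541
m = 2541 > 0,  v_rel·d = -69 < 0  ⇒  outside

inside=no margin=2541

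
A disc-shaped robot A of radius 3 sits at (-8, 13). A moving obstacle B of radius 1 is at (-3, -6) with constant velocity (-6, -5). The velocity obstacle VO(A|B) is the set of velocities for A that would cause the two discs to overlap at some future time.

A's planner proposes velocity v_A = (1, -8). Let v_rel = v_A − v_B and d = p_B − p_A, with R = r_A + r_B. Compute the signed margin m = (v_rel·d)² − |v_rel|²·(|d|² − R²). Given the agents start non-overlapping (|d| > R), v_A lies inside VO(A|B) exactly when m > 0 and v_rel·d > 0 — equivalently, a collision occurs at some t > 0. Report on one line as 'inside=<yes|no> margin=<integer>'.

d = (5, -19),  |d|² = 386;  R = 3+1 = 4,  c = 386−4² = 370
v_rel = (7, -3),  |v_rel|² = 58;  v_rel·d = (7)·(5) + (-3)·(-19) = 92
58·t² − 184·t + 370 = 0  ⇒  m = 92² − 58·370 = -12996
m = -12996 < 0,  v_rel·d = 92 > 0  ⇒  outside

inside=no margin=-12996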